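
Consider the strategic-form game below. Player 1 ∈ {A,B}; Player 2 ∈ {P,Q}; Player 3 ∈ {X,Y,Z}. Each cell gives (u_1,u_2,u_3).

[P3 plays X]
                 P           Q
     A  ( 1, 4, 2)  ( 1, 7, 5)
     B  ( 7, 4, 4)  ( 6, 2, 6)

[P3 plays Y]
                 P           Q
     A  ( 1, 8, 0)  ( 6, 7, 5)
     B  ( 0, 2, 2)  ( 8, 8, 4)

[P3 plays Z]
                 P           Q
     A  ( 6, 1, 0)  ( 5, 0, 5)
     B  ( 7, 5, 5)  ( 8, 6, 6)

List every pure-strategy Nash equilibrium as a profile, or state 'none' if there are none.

(A,P,X): not NE [P1→B gives 7>1; P2→Q gives 7>4]
(A,P,Y): not NE [P3→X gives 2>0]
(A,P,Z): not NE [P1→B gives 7>6; P3→X gives 2>0]
(A,Q,X): not NE [P1→B gives 6>1]
(A,Q,Y): not NE [P1→B gives 8>6; P2→P gives 8>7]
(A,Q,Z): not NE [P1→B gives 8>5; P2→P gives 1>0]
(B,P,X): not NE [P3→Z gives 5>4]
(B,P,Y): not NE [P1→A gives 1>0; P2→Q gives 8>2; P3→Z gives 5>2]
(B,P,Z): not NE [P2→Q gives 6>5]
(B,Q,X): not NE [P2→P gives 4>2]
(B,Q,Y): not NE [P3→Z gives 6>4]
(B,Q,Z): NE

Nash profiles: (B,Q,Z)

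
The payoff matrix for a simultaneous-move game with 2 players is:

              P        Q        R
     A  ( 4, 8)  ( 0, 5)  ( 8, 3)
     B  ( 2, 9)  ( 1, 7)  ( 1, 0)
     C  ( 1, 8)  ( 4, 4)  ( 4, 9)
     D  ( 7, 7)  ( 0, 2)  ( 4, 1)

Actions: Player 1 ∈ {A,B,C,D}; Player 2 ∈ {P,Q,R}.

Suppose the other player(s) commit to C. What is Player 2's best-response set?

u_2(P vs C) = 8
u_2(Q vs C) = 4
u_2(R vs C) = 9
max payoff 9 at {R}

argmax u_2 = {R}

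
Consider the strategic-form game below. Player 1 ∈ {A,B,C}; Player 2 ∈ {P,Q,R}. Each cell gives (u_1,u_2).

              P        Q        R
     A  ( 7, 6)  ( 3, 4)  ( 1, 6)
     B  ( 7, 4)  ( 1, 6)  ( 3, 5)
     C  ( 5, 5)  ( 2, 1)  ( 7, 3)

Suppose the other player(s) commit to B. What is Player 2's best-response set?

argmax u_2 = {Q}

u_2(P vs B) = 4
u_2(Q vs B) = 6
u_2(R vs B) = 5
max payoff 6 at {Q}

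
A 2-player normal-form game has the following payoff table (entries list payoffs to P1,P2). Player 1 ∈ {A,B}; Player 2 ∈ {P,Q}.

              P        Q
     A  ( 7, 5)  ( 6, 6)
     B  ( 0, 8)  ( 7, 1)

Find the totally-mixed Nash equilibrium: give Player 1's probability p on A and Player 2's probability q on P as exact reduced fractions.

P1 indiff ⇒ q·7+(1-q)·6 = q·0+(1-q)·7 ⇒ q(7) = (1-q)(1) ⇒ q = 1/8
P2 indiff ⇒ p·5+(1-p)·8 = p·6+(1-p)·1 ⇒ p(-1) = (1-p)(-7) ⇒ p = 7/8

(p,q) = (7/8, 1/8)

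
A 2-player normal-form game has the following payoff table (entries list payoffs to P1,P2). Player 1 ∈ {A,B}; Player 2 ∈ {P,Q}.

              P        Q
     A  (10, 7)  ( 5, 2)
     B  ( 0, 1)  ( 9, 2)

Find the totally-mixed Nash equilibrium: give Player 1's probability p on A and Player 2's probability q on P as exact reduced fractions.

P1 indiff ⇒ q·10+(1-q)·5 = q·0+(1-q)·9 ⇒ q(10) = (1-q)(4) ⇒ q = 2/7
P2 indiff ⇒ p·7+(1-p)·1 = p·2+(1-p)·2 ⇒ p(5) = (1-p)(1) ⇒ p = 1/6

p=1/6, q=2/7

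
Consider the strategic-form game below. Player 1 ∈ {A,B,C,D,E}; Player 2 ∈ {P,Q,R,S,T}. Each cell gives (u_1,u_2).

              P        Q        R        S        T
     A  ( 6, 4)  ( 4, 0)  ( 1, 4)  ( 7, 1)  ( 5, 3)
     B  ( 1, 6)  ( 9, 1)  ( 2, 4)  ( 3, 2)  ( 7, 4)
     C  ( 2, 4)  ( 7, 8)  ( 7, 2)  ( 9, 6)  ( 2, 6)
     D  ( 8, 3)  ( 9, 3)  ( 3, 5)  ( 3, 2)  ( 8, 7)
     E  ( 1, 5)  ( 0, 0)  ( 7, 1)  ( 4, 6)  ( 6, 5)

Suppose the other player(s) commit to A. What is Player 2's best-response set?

u_2(P vs A) = 4
u_2(Q vs A) = 0
u_2(R vs A) = 4
u_2(S vs A) = 1
u_2(T vs A) = 3
max payoff 4 at {P,R}

argmax u_2 = {P,R}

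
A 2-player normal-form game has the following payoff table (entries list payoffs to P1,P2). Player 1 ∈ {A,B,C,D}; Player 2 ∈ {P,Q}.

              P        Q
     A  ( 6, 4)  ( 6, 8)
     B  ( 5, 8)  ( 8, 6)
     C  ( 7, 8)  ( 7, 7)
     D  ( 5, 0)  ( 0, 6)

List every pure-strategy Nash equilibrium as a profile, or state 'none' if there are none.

PSNE = {(C,P)}

(A,P): not NE [P1→C gives 7>6; P2→Q gives 8>4]
(A,Q): not NE [P1→B gives 8>6]
(B,P): not NE [P1→C gives 7>5]
(B,Q): not NE [P2→P gives 8>6]
(C,P): NE
(C,Q): not NE [P1→B gives 8>7; P2→P gives 8>7]
(D,P): not NE [P1→C gives 7>5; P2→Q gives 6>0]
(D,Q): not NE [P1→B gives 8>0]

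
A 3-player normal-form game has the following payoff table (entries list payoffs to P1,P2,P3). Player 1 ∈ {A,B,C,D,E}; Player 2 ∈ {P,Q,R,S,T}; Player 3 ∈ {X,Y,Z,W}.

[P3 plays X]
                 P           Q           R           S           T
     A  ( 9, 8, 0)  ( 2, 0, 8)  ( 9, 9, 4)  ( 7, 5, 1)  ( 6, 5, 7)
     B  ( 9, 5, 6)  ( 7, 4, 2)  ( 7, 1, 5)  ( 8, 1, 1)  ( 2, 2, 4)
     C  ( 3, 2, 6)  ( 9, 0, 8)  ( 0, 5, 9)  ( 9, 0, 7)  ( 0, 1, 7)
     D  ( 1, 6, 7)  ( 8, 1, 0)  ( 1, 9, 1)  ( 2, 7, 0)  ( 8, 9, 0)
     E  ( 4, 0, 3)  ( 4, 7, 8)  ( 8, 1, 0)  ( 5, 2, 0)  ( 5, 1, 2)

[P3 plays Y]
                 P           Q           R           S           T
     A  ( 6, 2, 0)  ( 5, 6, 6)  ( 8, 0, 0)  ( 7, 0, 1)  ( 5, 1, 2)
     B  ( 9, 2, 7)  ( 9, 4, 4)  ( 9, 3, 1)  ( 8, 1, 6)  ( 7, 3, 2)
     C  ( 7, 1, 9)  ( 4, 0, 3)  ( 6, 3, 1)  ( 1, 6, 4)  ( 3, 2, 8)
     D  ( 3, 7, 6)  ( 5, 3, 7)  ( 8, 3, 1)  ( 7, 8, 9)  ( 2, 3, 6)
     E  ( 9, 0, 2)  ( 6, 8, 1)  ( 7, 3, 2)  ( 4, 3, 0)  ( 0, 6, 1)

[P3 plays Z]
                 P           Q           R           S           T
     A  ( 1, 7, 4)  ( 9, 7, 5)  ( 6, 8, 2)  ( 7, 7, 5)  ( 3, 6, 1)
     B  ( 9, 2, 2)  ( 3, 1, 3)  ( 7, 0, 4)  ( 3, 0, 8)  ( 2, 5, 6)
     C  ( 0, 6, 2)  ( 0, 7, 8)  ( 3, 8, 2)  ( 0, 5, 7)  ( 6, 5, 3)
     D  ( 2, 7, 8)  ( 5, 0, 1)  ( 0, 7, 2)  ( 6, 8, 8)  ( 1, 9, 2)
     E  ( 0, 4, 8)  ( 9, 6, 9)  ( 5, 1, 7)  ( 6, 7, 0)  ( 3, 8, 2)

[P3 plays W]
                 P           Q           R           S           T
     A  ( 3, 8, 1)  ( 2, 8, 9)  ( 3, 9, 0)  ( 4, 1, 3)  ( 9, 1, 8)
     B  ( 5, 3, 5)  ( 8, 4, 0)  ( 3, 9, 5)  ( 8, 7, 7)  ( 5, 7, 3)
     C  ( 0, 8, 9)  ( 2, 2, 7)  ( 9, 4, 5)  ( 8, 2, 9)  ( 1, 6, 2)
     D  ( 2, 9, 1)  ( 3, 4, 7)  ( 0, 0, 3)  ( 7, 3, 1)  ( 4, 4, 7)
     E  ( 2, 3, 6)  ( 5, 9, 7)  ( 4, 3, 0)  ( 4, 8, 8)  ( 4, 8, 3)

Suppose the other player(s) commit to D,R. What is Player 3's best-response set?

BR_3 = {W}

u_3(X vs D,R) = 1
u_3(Y vs D,R) = 1
u_3(Z vs D,R) = 2
u_3(W vs D,R) = 3
max payoff 3 at {W}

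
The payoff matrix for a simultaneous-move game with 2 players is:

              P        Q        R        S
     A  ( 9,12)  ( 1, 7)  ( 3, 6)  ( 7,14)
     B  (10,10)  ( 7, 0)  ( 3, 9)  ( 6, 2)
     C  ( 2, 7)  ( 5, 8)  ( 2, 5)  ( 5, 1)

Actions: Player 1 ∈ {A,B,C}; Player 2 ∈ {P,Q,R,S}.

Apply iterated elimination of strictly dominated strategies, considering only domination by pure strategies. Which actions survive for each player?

Survivors P1:{A,B} P2:{P,S}

P1 drop C (B beats it: P:10>2 Q:7>5 R:3>2 S:6>5)
P2 drop Q (P beats it: A:12>7 B:10>0)
P2 drop R (P beats it: A:12>6 B:10>9)
P1→{A,B} P2→{P,S}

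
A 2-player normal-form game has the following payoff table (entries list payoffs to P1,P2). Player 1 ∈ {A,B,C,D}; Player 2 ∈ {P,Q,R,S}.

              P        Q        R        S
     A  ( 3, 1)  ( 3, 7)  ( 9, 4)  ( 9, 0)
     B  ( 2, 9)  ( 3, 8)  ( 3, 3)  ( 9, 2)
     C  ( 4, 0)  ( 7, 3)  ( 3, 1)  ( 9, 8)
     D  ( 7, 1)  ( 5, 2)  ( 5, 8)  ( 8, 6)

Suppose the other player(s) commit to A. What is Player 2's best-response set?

u_2(P vs A) = 1
u_2(Q vs A) = 7
u_2(R vs A) = 4
u_2(S vs A) = 0
max payoff 7 at {Q}

argmax u_2 = {Q}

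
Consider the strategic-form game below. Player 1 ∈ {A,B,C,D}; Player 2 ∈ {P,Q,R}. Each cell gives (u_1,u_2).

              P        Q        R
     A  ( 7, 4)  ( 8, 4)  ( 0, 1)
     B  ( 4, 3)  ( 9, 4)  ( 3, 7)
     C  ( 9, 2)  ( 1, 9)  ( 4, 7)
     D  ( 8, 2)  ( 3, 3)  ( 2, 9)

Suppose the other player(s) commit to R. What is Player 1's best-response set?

u_1(A vs R) = 0
u_1(B vs R) = 3
u_1(C vs R) = 4
u_1(D vs R) = 2
max payoff 4 at {C}

argmax u_1 = {C}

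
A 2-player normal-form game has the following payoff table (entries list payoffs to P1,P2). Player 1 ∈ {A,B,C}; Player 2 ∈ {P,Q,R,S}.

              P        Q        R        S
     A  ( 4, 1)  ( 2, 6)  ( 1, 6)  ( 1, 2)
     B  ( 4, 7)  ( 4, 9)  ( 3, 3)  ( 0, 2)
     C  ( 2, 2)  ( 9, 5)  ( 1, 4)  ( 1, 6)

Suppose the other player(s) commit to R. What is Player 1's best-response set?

u_1(A vs R) = 1
u_1(B vs R) = 3
u_1(C vs R) = 1
max payoff 3 at {B}

BR_1 = {B}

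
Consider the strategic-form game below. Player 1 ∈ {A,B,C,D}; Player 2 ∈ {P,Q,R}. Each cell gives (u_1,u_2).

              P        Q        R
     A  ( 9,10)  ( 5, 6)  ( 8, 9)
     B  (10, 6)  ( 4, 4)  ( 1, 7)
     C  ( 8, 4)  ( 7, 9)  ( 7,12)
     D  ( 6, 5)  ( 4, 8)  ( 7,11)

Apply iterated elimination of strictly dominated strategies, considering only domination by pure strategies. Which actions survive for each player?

P1 drop D (A beats it: P:9>6 Q:5>4 R:8>7)
P2 drop Q (R beats it: A:9>6 B:7>4 C:12>9)
P1 drop C (A beats it: P:9>8 R:8>7)
P1→{A,B} P2→{P,R}

Remaining: P1:{A,B} P2:{P,R}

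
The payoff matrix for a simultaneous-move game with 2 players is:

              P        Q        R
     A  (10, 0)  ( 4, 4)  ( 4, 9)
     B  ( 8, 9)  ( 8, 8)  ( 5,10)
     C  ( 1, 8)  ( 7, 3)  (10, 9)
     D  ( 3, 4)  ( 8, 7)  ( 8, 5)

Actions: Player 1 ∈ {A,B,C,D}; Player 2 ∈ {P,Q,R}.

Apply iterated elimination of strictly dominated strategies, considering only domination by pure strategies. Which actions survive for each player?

IESDS → P1:{B,C,D} P2:{Q,R}

P2 drop P (R beats it: A:9>0 B:10>9 C:9>8 D:5>4)
P1 drop A (B beats it: Q:8>4 R:5>4)
P1→{B,C,D} P2→{Q,R}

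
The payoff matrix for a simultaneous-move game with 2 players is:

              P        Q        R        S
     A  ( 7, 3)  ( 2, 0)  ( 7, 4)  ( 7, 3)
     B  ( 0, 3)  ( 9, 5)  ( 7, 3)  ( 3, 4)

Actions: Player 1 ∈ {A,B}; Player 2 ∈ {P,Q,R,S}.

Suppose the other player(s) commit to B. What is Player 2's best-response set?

BR_2 = {Q}

u_2(P vs B) = 3
u_2(Q vs B) = 5
u_2(R vs B) = 3
u_2(S vs B) = 4
max payoff 5 at {Q}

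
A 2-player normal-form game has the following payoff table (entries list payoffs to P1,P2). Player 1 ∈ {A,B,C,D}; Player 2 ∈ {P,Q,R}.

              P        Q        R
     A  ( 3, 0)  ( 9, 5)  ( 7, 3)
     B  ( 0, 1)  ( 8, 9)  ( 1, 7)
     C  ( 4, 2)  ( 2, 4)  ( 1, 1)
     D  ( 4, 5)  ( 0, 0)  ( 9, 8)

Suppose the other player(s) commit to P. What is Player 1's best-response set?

P1 best: {C,D}

u_1(A vs P) = 3
u_1(B vs P) = 0
u_1(C vs P) = 4
u_1(D vs P) = 4
max payoff 4 at {C,D}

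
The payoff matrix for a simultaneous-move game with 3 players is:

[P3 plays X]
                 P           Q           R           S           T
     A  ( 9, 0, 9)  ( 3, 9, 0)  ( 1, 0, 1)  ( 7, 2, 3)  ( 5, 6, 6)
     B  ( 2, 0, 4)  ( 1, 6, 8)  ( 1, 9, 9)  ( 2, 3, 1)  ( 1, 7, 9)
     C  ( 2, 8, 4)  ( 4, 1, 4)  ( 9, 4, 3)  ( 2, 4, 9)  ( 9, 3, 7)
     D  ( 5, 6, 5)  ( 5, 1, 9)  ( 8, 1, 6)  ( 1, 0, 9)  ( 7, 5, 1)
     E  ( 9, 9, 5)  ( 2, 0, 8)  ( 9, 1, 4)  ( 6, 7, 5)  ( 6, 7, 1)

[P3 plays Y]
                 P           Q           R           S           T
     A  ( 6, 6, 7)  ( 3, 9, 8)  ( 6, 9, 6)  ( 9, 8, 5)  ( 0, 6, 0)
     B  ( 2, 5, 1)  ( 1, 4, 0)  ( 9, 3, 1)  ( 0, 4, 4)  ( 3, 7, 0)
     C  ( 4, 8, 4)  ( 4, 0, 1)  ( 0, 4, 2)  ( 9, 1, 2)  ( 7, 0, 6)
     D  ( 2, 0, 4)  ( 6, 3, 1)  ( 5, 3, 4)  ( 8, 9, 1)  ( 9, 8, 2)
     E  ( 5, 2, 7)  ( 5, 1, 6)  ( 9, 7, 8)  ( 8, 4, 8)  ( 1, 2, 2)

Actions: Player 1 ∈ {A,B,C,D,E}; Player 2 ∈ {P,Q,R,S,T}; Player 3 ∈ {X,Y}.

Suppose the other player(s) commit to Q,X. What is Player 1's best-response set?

u_1(A vs Q,X) = 3
u_1(B vs Q,X) = 1
u_1(C vs Q,X) = 4
u_1(D vs Q,X) = 5
u_1(E vs Q,X) = 2
max payoff 5 at {D}

argmax u_1 = {D}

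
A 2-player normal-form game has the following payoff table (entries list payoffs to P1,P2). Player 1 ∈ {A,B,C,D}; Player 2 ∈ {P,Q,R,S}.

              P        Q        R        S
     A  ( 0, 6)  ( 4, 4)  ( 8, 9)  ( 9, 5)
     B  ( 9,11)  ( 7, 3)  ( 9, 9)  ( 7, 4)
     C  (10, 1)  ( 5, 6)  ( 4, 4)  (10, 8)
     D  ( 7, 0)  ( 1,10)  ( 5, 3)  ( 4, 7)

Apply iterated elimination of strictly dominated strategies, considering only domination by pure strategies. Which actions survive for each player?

IESDS → P1:{A,B,C} P2:{P,R,S}

P1 drop D (B beats it: P:9>7 Q:7>1 R:9>5 S:7>4)
P2 drop Q (S beats it: A:5>4 B:4>3 C:8>6)
P1→{A,B,C} P2→{P,R,S}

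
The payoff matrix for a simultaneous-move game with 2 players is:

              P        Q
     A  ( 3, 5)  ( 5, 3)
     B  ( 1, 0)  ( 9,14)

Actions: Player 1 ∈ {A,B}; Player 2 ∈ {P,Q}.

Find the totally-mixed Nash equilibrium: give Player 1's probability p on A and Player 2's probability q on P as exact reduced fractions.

P1 indiff ⇒ q·3+(1-q)·5 = q·1+(1-q)·9 ⇒ q(2) = (1-q)(4) ⇒ q = 2/3
P2 indiff ⇒ p·5+(1-p)·0 = p·3+(1-p)·14 ⇒ p(2) = (1-p)(14) ⇒ p = 7/8

p=7/8, q=2/3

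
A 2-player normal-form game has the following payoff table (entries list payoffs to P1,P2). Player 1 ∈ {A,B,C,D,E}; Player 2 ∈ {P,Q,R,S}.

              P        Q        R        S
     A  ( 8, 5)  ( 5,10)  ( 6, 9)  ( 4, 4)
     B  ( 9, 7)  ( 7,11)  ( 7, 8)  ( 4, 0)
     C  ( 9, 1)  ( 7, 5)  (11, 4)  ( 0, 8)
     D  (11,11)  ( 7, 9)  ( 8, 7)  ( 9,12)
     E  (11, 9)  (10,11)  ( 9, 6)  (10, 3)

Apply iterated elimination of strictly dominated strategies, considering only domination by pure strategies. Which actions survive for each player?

IESDS → P1:{D,E} P2:{P,Q,S}

P1 drop A (D beats it: P:11>8 Q:7>5 R:8>6 S:9>4)
P1 drop B (E beats it: P:11>9 Q:10>7 R:9>7 S:10>4)
P2 drop R (Q beats it: C:5>4 D:9>7 E:11>6)
P1 drop C (E beats it: P:11>9 Q:10>7 S:10>0)
P1→{D,E} P2→{P,Q,S}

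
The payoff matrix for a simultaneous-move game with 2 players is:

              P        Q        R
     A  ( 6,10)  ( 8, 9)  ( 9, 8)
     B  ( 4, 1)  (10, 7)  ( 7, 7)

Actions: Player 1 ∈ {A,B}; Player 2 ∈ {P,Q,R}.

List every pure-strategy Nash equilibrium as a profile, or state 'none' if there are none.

(A,P): NE
(A,Q): not NE [P1→B gives 10>8; P2→P gives 10>9]
(A,R): not NE [P2→P gives 10>8]
(B,P): not NE [P1→A gives 6>4; P2→R gives 7>1]
(B,Q): NE
(B,R): not NE [P1→A gives 9>7]

NE set: (A,P), (B,Q)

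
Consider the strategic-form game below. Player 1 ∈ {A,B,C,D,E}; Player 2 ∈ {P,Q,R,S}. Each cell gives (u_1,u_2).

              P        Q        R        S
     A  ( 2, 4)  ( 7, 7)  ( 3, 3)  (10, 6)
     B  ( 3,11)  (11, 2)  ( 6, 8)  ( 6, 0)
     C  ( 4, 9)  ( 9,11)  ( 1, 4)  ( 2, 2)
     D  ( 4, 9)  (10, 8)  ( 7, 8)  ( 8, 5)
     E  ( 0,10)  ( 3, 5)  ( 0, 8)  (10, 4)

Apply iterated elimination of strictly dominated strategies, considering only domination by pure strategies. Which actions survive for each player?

P2 drop R (P beats it: A:4>3 B:11>8 C:9>4 D:9>8 E:10>8)
P2 drop S (Q beats it: A:7>6 B:2>0 C:11>2 D:8>5 E:5>4)
P1 drop A (B beats it: P:3>2 Q:11>7)
P1 drop E (B beats it: P:3>0 Q:11>3)
P1→{B,C,D} P2→{P,Q}

IESDS → P1:{B,C,D} P2:{P,Q}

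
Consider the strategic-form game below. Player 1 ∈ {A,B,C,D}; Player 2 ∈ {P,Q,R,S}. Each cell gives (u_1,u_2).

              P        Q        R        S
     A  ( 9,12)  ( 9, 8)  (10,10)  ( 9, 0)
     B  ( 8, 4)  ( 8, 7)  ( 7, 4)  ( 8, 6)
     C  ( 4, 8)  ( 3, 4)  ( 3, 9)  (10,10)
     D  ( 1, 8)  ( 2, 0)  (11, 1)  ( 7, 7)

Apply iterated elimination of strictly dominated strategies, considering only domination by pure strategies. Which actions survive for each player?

P1 drop B (A beats it: P:9>8 Q:9>8 R:10>7 S:9>8)
P2 drop Q (P beats it: A:12>8 C:8>4 D:8>0)
P1→{A,C,D} P2→{P,R,S}

Survivors P1:{A,C,D} P2:{P,R,S}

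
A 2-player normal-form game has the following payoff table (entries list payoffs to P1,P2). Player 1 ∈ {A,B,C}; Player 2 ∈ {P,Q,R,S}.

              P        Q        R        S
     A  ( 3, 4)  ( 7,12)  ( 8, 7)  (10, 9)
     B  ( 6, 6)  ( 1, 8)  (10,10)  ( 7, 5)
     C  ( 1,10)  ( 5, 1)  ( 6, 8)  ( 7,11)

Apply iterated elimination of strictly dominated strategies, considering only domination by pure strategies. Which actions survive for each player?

P1 drop C (A beats it: P:3>1 Q:7>5 R:8>6 S:10>7)
P2 drop P (Q beats it: A:12>4 B:8>6)
P2 drop S (Q beats it: A:12>9 B:8>5)
P1→{A,B} P2→{Q,R}

Survivors P1:{A,B} P2:{Q,R}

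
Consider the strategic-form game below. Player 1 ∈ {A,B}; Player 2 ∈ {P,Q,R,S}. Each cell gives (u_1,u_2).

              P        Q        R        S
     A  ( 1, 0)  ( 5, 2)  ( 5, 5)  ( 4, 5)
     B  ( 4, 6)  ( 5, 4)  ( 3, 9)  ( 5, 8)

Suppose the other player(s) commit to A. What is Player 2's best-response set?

P2 best: {R,S}

u_2(P vs A) = 0
u_2(Q vs A) = 2
u_2(R vs A) = 5
u_2(S vs A) = 5
max payoff 5 at {R,S}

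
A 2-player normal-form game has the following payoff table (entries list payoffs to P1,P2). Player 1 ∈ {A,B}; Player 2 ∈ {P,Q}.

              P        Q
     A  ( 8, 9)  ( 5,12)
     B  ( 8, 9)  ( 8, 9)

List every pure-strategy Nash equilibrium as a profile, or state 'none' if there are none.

Nash profiles: (B,P), (B,Q)

(A,P): not NE [P2→Q gives 12>9]
(A,Q): not NE [P1→B gives 8>5]
(B,P): NE
(B,Q): NE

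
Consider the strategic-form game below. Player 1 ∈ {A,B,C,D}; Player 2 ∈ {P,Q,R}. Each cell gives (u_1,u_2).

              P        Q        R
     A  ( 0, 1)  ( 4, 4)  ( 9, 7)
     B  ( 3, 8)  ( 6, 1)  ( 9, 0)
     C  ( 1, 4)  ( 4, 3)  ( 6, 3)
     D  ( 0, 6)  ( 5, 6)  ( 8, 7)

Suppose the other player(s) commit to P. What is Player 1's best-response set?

u_1(A vs P) = 0
u_1(B vs P) = 3
u_1(C vs P) = 1
u_1(D vs P) = 0
max payoff 3 at {B}

BR_1 = {B}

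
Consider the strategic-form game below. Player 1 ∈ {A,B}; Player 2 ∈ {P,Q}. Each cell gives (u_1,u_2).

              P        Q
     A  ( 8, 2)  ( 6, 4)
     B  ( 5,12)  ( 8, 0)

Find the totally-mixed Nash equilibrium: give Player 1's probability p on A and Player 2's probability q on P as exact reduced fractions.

P1 indiff ⇒ q·8+(1-q)·6 = q·5+(1-q)·8 ⇒ q(3) = (1-q)(2) ⇒ q = 2/5
P2 indiff ⇒ p·2+(1-p)·12 = p·4+(1-p)·0 ⇒ p(-2) = (1-p)(-12) ⇒ p = 6/7

P1 mixes 6/7 on A; P2 mixes 2/5 on P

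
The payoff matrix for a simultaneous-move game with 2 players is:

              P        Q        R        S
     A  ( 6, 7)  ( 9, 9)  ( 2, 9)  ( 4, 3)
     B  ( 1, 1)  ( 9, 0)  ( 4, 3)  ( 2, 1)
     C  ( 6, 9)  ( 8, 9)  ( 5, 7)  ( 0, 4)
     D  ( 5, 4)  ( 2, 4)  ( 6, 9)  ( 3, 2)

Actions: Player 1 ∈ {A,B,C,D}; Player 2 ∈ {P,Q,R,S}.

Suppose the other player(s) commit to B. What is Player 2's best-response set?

u_2(P vs B) = 1
u_2(Q vs B) = 0
u_2(R vs B) = 3
u_2(S vs B) = 1
max payoff 3 at {R}

argmax u_2 = {R}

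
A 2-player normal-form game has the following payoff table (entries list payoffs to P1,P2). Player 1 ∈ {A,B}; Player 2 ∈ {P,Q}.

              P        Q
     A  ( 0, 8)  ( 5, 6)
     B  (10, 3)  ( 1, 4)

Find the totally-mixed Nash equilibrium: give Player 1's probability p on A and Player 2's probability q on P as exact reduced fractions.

p=1/3, q=2/7

P1 indiff ⇒ q·0+(1-q)·5 = q·10+(1-q)·1 ⇒ q(-10) = (1-q)(-4) ⇒ q = 2/7
P2 indiff ⇒ p·8+(1-p)·3 = p·6+(1-p)·4 ⇒ p(2) = (1-p)(1) ⇒ p = 1/3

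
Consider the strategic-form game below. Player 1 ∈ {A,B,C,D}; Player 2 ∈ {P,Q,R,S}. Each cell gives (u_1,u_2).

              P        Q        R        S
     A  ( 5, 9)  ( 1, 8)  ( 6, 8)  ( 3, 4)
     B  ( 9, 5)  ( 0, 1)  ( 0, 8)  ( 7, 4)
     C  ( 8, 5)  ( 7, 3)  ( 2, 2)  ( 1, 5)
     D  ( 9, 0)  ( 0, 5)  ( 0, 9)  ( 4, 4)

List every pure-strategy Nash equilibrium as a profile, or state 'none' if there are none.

(A,P): not NE [P1→D gives 9>5]
(A,Q): not NE [P1→C gives 7>1; P2→P gives 9>8]
(A,R): not NE [P2→P gives 9>8]
(A,S): not NE [P1→B gives 7>3; P2→P gives 9>4]
(B,P): not NE [P2→R gives 8>5]
(B,Q): not NE [P1→C gives 7>0; P2→R gives 8>1]
(B,R): not NE [P1→A gives 6>0]
(B,S): not NE [P2→R gives 8>4]
(C,P): not NE [P1→D gives 9>8]
(C,Q): not NE [P2→S gives 5>3]
(C,R): not NE [P1→A gives 6>2; P2→S gives 5>2]
(C,S): not NE [P1→B gives 7>1]
(D,P): not NE [P2→R gives 9>0]
(D,Q): not NE [P1→C gives 7>0; P2→R gives 9>5]
(D,R): not NE [P1→A gives 6>0]
(D,S): not NE [P1→B gives 7>4; P2→R gives 9>4]

PSNE: ∅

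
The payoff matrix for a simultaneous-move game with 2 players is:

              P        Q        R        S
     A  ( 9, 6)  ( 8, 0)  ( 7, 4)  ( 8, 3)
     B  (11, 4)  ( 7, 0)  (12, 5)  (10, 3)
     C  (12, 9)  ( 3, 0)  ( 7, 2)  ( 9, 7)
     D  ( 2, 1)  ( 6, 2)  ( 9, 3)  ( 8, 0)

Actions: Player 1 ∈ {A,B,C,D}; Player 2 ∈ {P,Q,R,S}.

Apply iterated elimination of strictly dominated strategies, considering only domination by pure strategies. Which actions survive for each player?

P1 drop D (B beats it: P:11>2 Q:7>6 R:12>9 S:10>8)
P2 drop Q (P beats it: A:6>0 B:4>0 C:9>0)
P1 drop A (B beats it: P:11>9 R:12>7 S:10>8)
P2 drop S (P beats it: B:4>3 C:9>7)
P1→{B,C} P2→{P,R}

Remaining: P1:{B,C} P2:{P,R}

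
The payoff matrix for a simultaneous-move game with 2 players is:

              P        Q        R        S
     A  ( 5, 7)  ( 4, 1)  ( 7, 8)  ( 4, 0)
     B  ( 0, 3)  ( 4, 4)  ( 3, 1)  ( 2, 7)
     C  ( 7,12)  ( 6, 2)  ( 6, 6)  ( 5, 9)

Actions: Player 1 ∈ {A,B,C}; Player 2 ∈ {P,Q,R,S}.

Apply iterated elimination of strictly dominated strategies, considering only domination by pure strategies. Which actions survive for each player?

Remaining: P1:{A,C} P2:{P,R}

P1 drop B (C beats it: P:7>0 Q:6>4 R:6>3 S:5>2)
P2 drop Q (P beats it: A:7>1 C:12>2)
P2 drop S (P beats it: A:7>0 C:12>9)
P1→{A,C} P2→{P,R}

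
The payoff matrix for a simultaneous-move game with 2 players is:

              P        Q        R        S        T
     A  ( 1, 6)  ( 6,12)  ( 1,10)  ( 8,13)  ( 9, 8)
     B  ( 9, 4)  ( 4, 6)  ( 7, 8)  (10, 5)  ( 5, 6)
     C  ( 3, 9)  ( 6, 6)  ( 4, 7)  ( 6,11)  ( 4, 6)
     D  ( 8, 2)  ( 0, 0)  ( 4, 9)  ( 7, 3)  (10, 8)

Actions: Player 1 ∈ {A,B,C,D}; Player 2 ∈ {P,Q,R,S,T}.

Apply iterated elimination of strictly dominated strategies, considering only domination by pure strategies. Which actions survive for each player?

P2 drop P (S beats it: A:13>6 B:5>4 C:11>9 D:3>2)
P2 drop T (R beats it: A:10>8 B:8>6 C:7>6 D:9>8)
P1 drop D (B beats it: Q:4>0 R:7>4 S:10>7)
P1→{A,B,C} P2→{Q,R,S}

Survivors P1:{A,B,C} P2:{Q,R,S}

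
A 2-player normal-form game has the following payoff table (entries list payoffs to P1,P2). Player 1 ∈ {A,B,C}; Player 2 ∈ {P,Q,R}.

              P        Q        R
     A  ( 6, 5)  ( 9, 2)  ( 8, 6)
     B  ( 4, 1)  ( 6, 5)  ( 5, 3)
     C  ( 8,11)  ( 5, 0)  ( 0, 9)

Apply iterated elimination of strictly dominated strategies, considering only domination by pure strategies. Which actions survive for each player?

IESDS → P1:{A,C} P2:{P,R}

P1 drop B (A beats it: P:6>4 Q:9>6 R:8>5)
P2 drop Q (P beats it: A:5>2 C:11>0)
P1→{A,C} P2→{P,R}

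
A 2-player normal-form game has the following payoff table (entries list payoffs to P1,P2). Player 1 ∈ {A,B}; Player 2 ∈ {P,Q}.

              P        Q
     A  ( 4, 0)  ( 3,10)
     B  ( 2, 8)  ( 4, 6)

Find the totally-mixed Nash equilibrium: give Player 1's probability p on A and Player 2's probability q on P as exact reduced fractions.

(p,q) = (1/6, 1/3)

P1 indiff ⇒ q·4+(1-q)·3 = q·2+(1-q)·4 ⇒ q(2) = (1-q)(1) ⇒ q = 1/3
P2 indiff ⇒ p·0+(1-p)·8 = p·10+(1-p)·6 ⇒ p(-10) = (1-p)(-2) ⇒ p = 1/6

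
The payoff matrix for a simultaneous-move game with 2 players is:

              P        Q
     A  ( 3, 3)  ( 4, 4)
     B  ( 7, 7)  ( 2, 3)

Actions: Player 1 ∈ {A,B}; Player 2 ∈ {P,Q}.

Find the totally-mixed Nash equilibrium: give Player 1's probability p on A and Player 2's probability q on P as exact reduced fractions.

(p,q) = (4/5, 1/3)

P1 indiff ⇒ q·3+(1-q)·4 = q·7+(1-q)·2 ⇒ q(-4) = (1-q)(-2) ⇒ q = 1/3
P2 indiff ⇒ p·3+(1-p)·7 = p·4+(1-p)·3 ⇒ p(-1) = (1-p)(-4) ⇒ p = 4/5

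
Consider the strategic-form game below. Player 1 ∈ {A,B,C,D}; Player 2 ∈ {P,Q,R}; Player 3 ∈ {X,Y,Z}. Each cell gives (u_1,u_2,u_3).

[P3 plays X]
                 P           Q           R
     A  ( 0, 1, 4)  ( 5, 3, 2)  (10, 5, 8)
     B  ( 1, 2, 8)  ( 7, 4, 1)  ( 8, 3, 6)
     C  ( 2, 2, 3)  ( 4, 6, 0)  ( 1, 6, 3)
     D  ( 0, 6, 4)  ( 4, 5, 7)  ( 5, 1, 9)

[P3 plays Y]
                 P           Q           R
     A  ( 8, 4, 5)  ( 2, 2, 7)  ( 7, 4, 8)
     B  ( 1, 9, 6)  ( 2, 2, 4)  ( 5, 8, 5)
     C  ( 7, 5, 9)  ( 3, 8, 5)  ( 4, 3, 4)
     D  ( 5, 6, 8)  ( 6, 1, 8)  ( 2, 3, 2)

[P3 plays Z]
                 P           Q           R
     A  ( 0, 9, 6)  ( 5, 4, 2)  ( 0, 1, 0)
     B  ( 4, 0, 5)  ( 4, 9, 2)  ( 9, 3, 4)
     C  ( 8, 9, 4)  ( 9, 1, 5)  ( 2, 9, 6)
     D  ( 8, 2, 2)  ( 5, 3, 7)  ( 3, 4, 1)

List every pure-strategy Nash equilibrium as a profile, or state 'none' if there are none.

PSNE = {(A,R,X), (A,R,Y)}

(A,P,X): not NE [P1→C gives 2>0; P2→R gives 5>1; P3→Z gives 6>4]
(A,P,Y): not NE [P3→Z gives 6>5]
(A,P,Z): not NE [P1→D gives 8>0]
(A,Q,X): not NE [P1→B gives 7>5; P2→R gives 5>3; P3→Y gives 7>2]
(A,Q,Y): not NE [P1→D gives 6>2; P2→R gives 4>2]
(A,Q,Z): not NE [P1→C gives 9>5; P2→P gives 9>4; P3→Y gives 7>2]
(A,R,X): NE
(A,R,Y): NE
(A,R,Z): not NE [P1→B gives 9>0; P2→P gives 9>1; P3→Y gives 8>0]
(B,P,X): not NE [P1→C gives 2>1; P2→Q gives 4>2]
(B,P,Y): not NE [P1→A gives 8>1; P3→X gives 8>6]
(B,P,Z): not NE [P1→D gives 8>4; P2→Q gives 9>0; P3→X gives 8>5]
(B,Q,X): not NE [P3→Y gives 4>1]
(B,Q,Y): not NE [P1→D gives 6>2; P2→P gives 9>2]
(B,Q,Z): not NE [P1→C gives 9>4; P3→Y gives 4>2]
(B,R,X): not NE [P1→A gives 10>8; P2→Q gives 4>3]
(B,R,Y): not NE [P1→A gives 7>5; P2→P gives 9>8; P3→X gives 6>5]
(B,R,Z): not NE [P2→Q gives 9>3; P3→X gives 6>4]
(C,P,X): not NE [P2→R gives 6>2; P3→Y gives 9>3]
(C,P,Y): not NE [P1→A gives 8>7; P2→Q gives 8>5]
(C,P,Z): not NE [P3→Y gives 9>4]
(C,Q,X): not NE [P1→B gives 7>4; P3→Z gives 5>0]
(C,Q,Y): not NE [P1→D gives 6>3]
(C,Q,Z): not NE [P2→R gives 9>1]
(C,R,X): not NE [P1→A gives 10>1; P3→Z gives 6>3]
(C,R,Y): not NE [P1→A gives 7>4; P2→Q gives 8>3; P3→Z gives 6>4]
(C,R,Z): not NE [P1→B gives 9>2]
(D,P,X): not NE [P1→C gives 2>0; P3→Y gives 8>4]
(D,P,Y): not NE [P1→A gives 8>5]
(D,P,Z): not NE [P2→R gives 4>2; P3→Y gives 8>2]
(D,Q,X): not NE [P1→B gives 7>4; P2→P gives 6>5; P3→Y gives 8>7]
(D,Q,Y): not NE [P2→P gives 6>1]
(D,Q,Z): not NE [P1→C gives 9>5; P2→R gives 4>3; P3→Y gives 8>7]
(D,R,X): not NE [P1→A gives 10>5; P2→P gives 6>1]
(D,R,Y): not NE [P1→A gives 7>2; P2→P gives 6>3; P3→X gives 9>2]
(D,R,Z): not NE [P1→B gives 9>3; P3→X gives 9>1]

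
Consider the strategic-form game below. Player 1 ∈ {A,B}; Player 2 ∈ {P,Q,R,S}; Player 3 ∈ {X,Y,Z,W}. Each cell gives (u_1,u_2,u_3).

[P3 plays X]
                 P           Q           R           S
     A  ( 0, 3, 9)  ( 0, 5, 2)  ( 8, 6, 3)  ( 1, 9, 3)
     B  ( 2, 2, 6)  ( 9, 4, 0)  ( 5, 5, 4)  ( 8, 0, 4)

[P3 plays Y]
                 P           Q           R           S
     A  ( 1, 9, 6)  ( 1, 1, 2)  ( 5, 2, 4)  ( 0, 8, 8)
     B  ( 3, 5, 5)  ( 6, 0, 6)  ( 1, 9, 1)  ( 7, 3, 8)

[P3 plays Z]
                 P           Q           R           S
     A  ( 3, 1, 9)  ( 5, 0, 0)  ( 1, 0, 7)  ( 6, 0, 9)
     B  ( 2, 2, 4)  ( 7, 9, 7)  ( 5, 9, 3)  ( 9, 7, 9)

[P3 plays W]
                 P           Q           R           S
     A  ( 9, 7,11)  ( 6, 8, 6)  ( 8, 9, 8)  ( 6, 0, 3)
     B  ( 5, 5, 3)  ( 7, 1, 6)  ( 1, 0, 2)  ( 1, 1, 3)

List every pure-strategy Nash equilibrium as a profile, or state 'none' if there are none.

(A,P,X): not NE [P1→B gives 2>0; P2→S gives 9>3; P3→W gives 11>9]
(A,P,Y): not NE [P1→B gives 3>1; P3→W gives 11>6]
(A,P,Z): not NE [P3→W gives 11>9]
(A,P,W): not NE [P2→R gives 9>7]
(A,Q,X): not NE [P1→B gives 9>0; P2→S gives 9>5; P3→W gives 6>2]
(A,Q,Y): not NE [P1→B gives 6>1; P2→P gives 9>1; P3→W gives 6>2]
(A,Q,Z): not NE [P1→B gives 7>5; P2→P gives 1>0; P3→W gives 6>0]
(A,Q,W): not NE [P1→B gives 7>6; P2→R gives 9>8]
(A,R,X): not NE [P2→S gives 9>6; P3→W gives 8>3]
(A,R,Y): not NE [P2→P gives 9>2; P3→W gives 8>4]
(A,R,Z): not NE [P1→B gives 5>1; P2→P gives 1>0; P3→W gives 8>7]
(A,R,W): NE
(A,S,X): not NE [P1→B gives 8>1; P3→Z gives 9>3]
(A,S,Y): not NE [P1→B gives 7>0; P2→P gives 9>8; P3→Z gives 9>8]
(A,S,Z): not NE [P1→B gives 9>6; P2→P gives 1>0]
(A,S,W): not NE [P2→R gives 9>0; P3→Z gives 9>3]
(B,P,X): not NE [P2→R gives 5>2]
(B,P,Y): not NE [P2→R gives 9>5; P3→X gives 6>5]
(B,P,Z): not NE [P1→A gives 3>2; P2→R gives 9>2; P3→X gives 6>4]
(B,P,W): not NE [P1→A gives 9>5; P3→X gives 6>3]
(B,Q,X): not NE [P2→R gives 5>4; P3→Z gives 7>0]
(B,Q,Y): not NE [P2→R gives 9>0; P3→Z gives 7>6]
(B,Q,Z): NE
(B,Q,W): not NE [P2→P gives 5>1; P3→Z gives 7>6]
(B,R,X): not NE [P1→A gives 8>5]
(B,R,Y): not NE [P1→A gives 5>1; P3→X gives 4>1]
(B,R,Z): not NE [P3→X gives 4>3]
(B,R,W): not NE [P1→A gives 8>1; P2→P gives 5>0; P3→X gives 4>2]
(B,S,X): not NE [P2→R gives 5>0; P3→Z gives 9>4]
(B,S,Y): not NE [P2→R gives 9>3; P3→Z gives 9>8]
(B,S,Z): not NE [P2→R gives 9>7]
(B,S,W): not NE [P1→A gives 6>1; P2→P gives 5>1; P3→Z gives 9>3]

Nash profiles: (A,R,W), (B,Q,Z)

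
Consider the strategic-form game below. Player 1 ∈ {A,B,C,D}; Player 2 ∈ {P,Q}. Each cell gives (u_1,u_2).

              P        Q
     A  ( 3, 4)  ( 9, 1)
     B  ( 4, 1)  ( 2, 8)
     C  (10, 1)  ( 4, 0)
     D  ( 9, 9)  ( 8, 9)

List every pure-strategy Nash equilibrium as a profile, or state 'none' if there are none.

Nash profiles: (C,P)

(A,P): not NE [P1→C gives 10>3]
(A,Q): not NE [P2→P gives 4>1]
(B,P): not NE [P1→C gives 10>4; P2→Q gives 8>1]
(B,Q): not NE [P1→A gives 9>2]
(C,P): NE
(C,Q): not NE [P1→A gives 9>4; P2→P gives 1>0]
(D,P): not NE [P1→C gives 10>9]
(D,Q): not NE [P1→A gives 9>8]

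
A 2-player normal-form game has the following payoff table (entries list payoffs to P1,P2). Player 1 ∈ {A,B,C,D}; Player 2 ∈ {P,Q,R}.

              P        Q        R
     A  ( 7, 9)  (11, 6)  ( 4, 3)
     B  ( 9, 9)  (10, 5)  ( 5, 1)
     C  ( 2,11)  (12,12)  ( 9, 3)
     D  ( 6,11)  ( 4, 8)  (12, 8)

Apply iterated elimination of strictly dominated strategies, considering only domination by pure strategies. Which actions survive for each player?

Remaining: P1:{A,B,C} P2:{P,Q}

P2 drop R (P beats it: A:9>3 B:9>1 C:11>3 D:11>8)
P1 drop D (A beats it: P:7>6 Q:11>4)
P1→{A,B,C} P2→{P,Q}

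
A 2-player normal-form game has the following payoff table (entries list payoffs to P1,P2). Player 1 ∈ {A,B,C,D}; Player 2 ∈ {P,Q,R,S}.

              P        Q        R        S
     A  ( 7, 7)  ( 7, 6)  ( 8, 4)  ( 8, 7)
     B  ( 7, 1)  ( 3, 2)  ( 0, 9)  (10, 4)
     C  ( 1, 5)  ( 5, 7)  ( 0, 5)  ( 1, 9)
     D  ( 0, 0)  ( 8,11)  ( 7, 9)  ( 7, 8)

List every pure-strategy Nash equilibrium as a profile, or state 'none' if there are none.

Nash profiles: (A,P), (D,Q)

(A,P): NE
(A,Q): not NE [P1→D gives 8>7; P2→S gives 7>6]
(A,R): not NE [P2→S gives 7>4]
(A,S): not NE [P1→B gives 10>8]
(B,P): not NE [P2→R gives 9>1]
(B,Q): not NE [P1→D gives 8>3; P2→R gives 9>2]
(B,R): not NE [P1→A gives 8>0]
(B,S): not NE [P2→R gives 9>4]
(C,P): not NE [P1→B gives 7>1; P2→S gives 9>5]
(C,Q): not NE [P1→D gives 8>5; P2→S gives 9>7]
(C,R): not NE [P1→A gives 8>0; P2→S gives 9>5]
(C,S): not NE [P1→B gives 10>1]
(D,P): not NE [P1→B gives 7>0; P2→Q gives 11>0]
(D,Q): NE
(D,R): not NE [P1→A gives 8>7; P2→Q gives 11>9]
(D,S): not NE [P1→B gives 10>7; P2→Q gives 11>8]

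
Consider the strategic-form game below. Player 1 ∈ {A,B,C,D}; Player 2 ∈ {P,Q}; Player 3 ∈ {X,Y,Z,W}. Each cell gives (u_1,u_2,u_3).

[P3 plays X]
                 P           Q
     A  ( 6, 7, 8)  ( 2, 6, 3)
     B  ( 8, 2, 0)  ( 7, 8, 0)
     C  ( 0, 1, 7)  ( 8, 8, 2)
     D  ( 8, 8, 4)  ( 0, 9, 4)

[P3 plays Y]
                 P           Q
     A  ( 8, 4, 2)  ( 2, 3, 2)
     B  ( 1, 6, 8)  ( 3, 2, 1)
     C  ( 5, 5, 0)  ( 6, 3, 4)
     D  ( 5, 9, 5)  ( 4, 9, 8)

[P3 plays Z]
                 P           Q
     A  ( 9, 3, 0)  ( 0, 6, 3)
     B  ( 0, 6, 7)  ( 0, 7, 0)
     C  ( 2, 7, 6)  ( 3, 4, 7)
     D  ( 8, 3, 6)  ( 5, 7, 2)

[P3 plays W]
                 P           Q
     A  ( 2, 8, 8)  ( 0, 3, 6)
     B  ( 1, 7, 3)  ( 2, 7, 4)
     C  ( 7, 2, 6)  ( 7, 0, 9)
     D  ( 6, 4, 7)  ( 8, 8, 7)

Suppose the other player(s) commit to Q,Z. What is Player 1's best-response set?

P1 best: {D}

u_1(A vs Q,Z) = 0
u_1(B vs Q,Z) = 0
u_1(C vs Q,Z) = 3
u_1(D vs Q,Z) = 5
max payoff 5 at {D}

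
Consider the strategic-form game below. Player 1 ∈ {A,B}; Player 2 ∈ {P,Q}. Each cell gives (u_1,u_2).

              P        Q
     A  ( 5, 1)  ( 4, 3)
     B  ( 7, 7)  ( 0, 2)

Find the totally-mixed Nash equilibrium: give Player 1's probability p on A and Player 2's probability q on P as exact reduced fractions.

P1 indiff ⇒ q·5+(1-q)·4 = q·7+(1-q)·0 ⇒ q(-2) = (1-q)(-4) ⇒ q = 2/3
P2 indiff ⇒ p·1+(1-p)·7 = p·3+(1-p)·2 ⇒ p(-2) = (1-p)(-5) ⇒ p = 5/7

(p,q) = (5/7, 2/3)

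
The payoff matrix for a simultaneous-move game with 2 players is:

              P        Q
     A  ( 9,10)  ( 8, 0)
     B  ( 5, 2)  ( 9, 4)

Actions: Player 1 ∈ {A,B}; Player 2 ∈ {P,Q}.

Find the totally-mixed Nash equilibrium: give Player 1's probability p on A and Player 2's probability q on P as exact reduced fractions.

P1 indiff ⇒ q·9+(1-q)·8 = q·5+(1-q)·9 ⇒ q(4) = (1-q)(1) ⇒ q = 1/5
P2 indiff ⇒ p·10+(1-p)·2 = p·0+(1-p)·4 ⇒ p(10) = (1-p)(2) ⇒ p = 1/6

p=1/6, q=1/5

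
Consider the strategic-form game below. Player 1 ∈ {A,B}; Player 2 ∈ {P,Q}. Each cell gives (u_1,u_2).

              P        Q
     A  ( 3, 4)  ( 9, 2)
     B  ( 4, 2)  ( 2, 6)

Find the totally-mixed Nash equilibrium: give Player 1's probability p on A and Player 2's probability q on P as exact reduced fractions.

P1 indiff ⇒ q·3+(1-q)·9 = q·4+(1-q)·2 ⇒ q(-1) = (1-q)(-7) ⇒ q = 7/8
P2 indiff ⇒ p·4+(1-p)·2 = p·2+(1-p)·6 ⇒ p(2) = (1-p)(4) ⇒ p = 2/3

p=2/3, q=7/8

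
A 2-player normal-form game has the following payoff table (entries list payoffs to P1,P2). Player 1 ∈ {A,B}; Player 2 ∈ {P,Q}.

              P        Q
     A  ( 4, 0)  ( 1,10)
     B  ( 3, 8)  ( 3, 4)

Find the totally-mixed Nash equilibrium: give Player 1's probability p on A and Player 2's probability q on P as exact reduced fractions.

p=2/7, q=2/3

P1 indiff ⇒ q·4+(1-q)·1 = q·3+(1-q)·3 ⇒ q(1) = (1-q)(2) ⇒ q = 2/3
P2 indiff ⇒ p·0+(1-p)·8 = p·10+(1-p)·4 ⇒ p(-10) = (1-p)(-4) ⇒ p = 2/7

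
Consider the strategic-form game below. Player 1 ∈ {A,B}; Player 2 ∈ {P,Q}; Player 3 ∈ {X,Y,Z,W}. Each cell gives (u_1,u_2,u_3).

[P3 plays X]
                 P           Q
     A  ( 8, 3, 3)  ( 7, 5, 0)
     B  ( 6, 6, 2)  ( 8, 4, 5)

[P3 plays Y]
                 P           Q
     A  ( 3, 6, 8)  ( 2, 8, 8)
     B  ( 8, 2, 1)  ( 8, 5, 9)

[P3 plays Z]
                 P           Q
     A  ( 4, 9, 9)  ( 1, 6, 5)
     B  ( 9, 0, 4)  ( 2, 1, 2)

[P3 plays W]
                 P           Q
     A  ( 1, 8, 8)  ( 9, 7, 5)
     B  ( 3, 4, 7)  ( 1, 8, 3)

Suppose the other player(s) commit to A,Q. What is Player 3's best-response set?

P3 best: {Y}

u_3(X vs A,Q) = 0
u_3(Y vs A,Q) = 8
u_3(Z vs A,Q) = 5
u_3(W vs A,Q) = 5
max payoff 8 at {Y}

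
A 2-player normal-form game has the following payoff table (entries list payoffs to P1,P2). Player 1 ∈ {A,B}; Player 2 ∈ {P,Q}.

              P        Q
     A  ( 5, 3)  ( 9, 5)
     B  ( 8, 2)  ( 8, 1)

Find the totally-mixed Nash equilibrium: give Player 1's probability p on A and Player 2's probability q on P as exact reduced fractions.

(p,q) = (1/3, 1/4)

P1 indiff ⇒ q·5+(1-q)·9 = q·8+(1-q)·8 ⇒ q(-3) = (1-q)(-1) ⇒ q = 1/4
P2 indiff ⇒ p·3+(1-p)·2 = p·5+(1-p)·1 ⇒ p(-2) = (1-p)(-1) ⇒ p = 1/3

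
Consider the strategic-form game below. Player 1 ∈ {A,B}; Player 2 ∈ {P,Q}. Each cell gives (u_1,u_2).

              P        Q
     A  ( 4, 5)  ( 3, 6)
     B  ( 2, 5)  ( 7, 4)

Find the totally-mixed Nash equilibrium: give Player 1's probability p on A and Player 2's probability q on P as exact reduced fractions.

P1 indiff ⇒ q·4+(1-q)·3 = q·2+(1-q)·7 ⇒ q(2) = (1-q)(4) ⇒ q = 2/3
P2 indiff ⇒ p·5+(1-p)·5 = p·6+(1-p)·4 ⇒ p(-1) = (1-p)(-1) ⇒ p = 1/2

P1 mixes 1/2 on A; P2 mixes 2/3 on P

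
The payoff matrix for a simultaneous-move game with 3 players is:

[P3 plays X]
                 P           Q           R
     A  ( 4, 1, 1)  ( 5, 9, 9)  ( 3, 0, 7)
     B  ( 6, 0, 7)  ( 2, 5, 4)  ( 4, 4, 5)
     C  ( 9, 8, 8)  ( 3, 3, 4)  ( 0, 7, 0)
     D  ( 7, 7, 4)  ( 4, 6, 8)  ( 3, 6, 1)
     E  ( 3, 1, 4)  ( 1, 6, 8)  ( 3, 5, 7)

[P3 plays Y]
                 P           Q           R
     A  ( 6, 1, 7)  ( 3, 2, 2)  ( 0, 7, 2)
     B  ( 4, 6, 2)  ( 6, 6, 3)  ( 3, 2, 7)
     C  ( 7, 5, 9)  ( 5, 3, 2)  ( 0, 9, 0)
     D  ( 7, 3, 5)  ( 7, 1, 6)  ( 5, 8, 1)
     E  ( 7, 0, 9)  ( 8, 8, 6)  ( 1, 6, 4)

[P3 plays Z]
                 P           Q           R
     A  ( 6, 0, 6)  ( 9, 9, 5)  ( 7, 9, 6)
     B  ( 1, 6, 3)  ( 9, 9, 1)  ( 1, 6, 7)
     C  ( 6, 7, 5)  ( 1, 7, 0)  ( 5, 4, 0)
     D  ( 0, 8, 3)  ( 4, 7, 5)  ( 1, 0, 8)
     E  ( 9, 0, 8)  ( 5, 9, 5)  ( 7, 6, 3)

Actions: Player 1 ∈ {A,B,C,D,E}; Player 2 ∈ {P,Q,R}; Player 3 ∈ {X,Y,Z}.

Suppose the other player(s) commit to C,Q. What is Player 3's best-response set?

BR_3 = {X}

u_3(X vs C,Q) = 4
u_3(Y vs C,Q) = 2
u_3(Z vs C,Q) = 0
max payoff 4 at {X}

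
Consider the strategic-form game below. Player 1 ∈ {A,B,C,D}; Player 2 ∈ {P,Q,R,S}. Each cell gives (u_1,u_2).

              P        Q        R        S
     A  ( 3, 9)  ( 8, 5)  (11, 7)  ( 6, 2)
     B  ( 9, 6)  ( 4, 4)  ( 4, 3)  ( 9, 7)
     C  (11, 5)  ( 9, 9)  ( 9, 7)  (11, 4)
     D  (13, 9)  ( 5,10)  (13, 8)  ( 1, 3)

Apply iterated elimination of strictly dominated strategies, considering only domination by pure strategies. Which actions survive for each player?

P1 drop B (C beats it: P:11>9 Q:9>4 R:9>4 S:11>9)
P2 drop S (P beats it: A:9>2 C:5>4 D:9>3)
P1→{A,C,D} P2→{P,Q,R}

IESDS → P1:{A,C,D} P2:{P,Q,R}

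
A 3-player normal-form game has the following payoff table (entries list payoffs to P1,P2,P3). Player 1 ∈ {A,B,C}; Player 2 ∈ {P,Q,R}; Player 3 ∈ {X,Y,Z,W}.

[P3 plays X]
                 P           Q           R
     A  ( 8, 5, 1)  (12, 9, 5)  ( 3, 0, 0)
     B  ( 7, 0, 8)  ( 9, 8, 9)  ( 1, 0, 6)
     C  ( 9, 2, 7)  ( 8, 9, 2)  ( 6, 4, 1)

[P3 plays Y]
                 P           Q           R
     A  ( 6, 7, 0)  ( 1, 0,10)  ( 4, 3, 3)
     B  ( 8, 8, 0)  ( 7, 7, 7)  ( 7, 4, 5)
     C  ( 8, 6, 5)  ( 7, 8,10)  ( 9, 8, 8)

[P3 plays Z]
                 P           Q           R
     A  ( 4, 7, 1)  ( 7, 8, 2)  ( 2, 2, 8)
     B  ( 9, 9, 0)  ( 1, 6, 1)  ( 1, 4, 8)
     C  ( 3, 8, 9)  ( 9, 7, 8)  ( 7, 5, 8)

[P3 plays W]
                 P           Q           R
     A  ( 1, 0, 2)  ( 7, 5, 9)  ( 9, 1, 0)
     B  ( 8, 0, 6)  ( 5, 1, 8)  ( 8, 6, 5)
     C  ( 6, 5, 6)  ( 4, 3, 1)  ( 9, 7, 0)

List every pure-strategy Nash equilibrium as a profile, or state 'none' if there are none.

Nash profiles: (C,Q,Y), (C,R,Y)

(A,P,X): not NE [P1→C gives 9>8; P2→Q gives 9>5; P3→W gives 2>1]
(A,P,Y): not NE [P1→C gives 8>6; P3→W gives 2>0]
(A,P,Z): not NE [P1→B gives 9>4; P2→Q gives 8>7; P3→W gives 2>1]
(A,P,W): not NE [P1→B gives 8>1; P2→Q gives 5>0]
(A,Q,X): not NE [P3→Y gives 10>5]
(A,Q,Y): not NE [P1→C gives 7>1; P2→P gives 7>0]
(A,Q,Z): not NE [P1→C gives 9>7; P3→Y gives 10>2]
(A,Q,W): not NE [P3→Y gives 10>9]
(A,R,X): not NE [P1→C gives 6>3; P2→Q gives 9>0; P3→Z gives 8>0]
(A,R,Y): not NE [P1→C gives 9>4; P2→P gives 7>3; P3→Z gives 8>3]
(A,R,Z): not NE [P1→C gives 7>2; P2→Q gives 8>2]
(A,R,W): not NE [P2→Q gives 5>1; P3→Z gives 8>0]
(B,P,X): not NE [P1→C gives 9>7; P2→Q gives 8>0]
(B,P,Y): not NE [P3→X gives 8>0]
(B,P,Z): not NE [P3→X gives 8>0]
(B,P,W): not NE [P2→R gives 6>0; P3→X gives 8>6]
(B,Q,X): not NE [P1→A gives 12>9]
(B,Q,Y): not NE [P2→P gives 8>7; P3→X gives 9>7]
(B,Q,Z): not NE [P1→C gives 9>1; P2→P gives 9>6; P3→X gives 9>1]
(B,Q,W): not NE [P1→A gives 7>5; P2→R gives 6>1; P3→X gives 9>8]
(B,R,X): not NE [P1→C gives 6>1; P2→Q gives 8>0; P3→Z gives 8>6]
(B,R,Y): not NE [P1→C gives 9>7; P2→P gives 8>4; P3→Z gives 8>5]
(B,R,Z): not NE [P1→C gives 7>1; P2→P gives 9>4]
(B,R,W): not NE [P1→C gives 9>8; P3→Z gives 8>5]
(C,P,X): not NE [P2→Q gives 9>2; P3→Z gives 9>7]
(C,P,Y): not NE [P2→R gives 8>6; P3→Z gives 9>5]
(C,P,Z): not NE [P1→B gives 9>3]
(C,P,W): not NE [P1→B gives 8>6; P2→R gives 7>5; P3→Z gives 9>6]
(C,Q,X): not NE [P1→A gives 12>8; P3→Y gives 10>2]
(C,Q,Y): NE
(C,Q,Z): not NE [P2→P gives 8>7; P3→Y gives 10>8]
(C,Q,W): not NE [P1→A gives 7>4; P2→R gives 7>3; P3→Y gives 10>1]
(C,R,X): not NE [P2→Q gives 9>4; P3→Z gives 8>1]
(C,R,Y): NE
(C,R,Z): not NE [P2→P gives 8>5]
(C,R,W): not NE [P3→Z gives 8>0]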